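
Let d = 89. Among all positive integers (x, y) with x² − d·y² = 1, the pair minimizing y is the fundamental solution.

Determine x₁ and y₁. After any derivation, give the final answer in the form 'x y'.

[9; 2,3,3,2,18] for √89; ℓ=5 ⇒ convergent index 9
k=0  a_k=9  p_k/q_k = 9/1
k=1  a_k=2  p_k/q_k = 19/2
k=2  a_k=3  p_k/q_k = 66/7
…
k=5  a_k=18  p_k/q_k = 9217/977
…
k=8  a_k=3  p_k/q_k = 216991/23001
k=9  a_k=2  p_k/q_k = 500001/53000
→ (500001, 53000).  Check: 500001²=250001000001, 89·53000²=250001000000, difference 1.

500001 53000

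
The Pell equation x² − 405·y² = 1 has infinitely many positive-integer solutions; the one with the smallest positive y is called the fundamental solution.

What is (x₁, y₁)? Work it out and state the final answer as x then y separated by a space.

√405 = [20; 8,40, …], period ℓ=2 (even) → k=1
i=0: a=20 ⇒ p=20, q=1
i=1: a=8 ⇒ p=161, q=8
fundamental: x₁=161, y₁=8  (since 25921 − 405·64 = 1)

161 8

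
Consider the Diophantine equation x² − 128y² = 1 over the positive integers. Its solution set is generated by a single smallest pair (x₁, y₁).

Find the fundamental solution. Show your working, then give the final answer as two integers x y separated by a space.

577 51

[11; 3,5,3,22] for √128; ℓ=4 ⇒ convergent index 3
i=0: a=11 ⇒ p=11, q=1
…
i=2: a=5 ⇒ p=181, q=16
i=3: a=3 ⇒ p=577, q=51
fundamental: x₁=577, y₁=51  (since 332929 − 128·2601 = 1)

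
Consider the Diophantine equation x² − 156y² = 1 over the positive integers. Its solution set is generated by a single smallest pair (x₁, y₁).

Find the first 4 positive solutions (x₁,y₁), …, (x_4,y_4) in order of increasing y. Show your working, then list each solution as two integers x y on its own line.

25 2
1249 100
62425 4998
3120001 249800

[12; 2,24] for √156; ℓ=2 ⇒ convergent index 1
a_0=12:  p_0=12·1+0=12,  q_0=12·0+1=1
a_1=2:  p_1=2·12+1=25,  q_1=2·1+0=2
→ (25, 2).  Check: 25²=625, 156·2²=624, difference 1.
n=2: (25,2)∘(25,2) = (25·25+156·2·2, 25·2+2·25) = (1249,100)
n=3: (1249,100)∘(25,2) = (25·1249+156·2·100, 25·100+2·1249) = (62425,4998)
n=4: (62425,4998)∘(25,2) = (25·62425+156·2·4998, 25·4998+2·62425) = (3120001,249800)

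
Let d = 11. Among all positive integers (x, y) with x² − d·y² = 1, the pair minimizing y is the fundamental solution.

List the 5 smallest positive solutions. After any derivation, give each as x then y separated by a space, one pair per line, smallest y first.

√11 = [3; 3,6, …], period ℓ=2 (even) → k=1
i=0: a=3 ⇒ p=3, q=1
i=1: a=3 ⇒ p=10, q=3
(x₁, y₁) = (10, 3);  10² − 11·3² = 1 ✓
n=2: (10,3)∘(10,3) = (10·10+11·3·3, 10·3+3·10) = (199,60)
n=3: (199,60)∘(10,3) = (10·199+11·3·60, 10·60+3·199) = (3970,1197)
n=4: (3970,1197)∘(10,3) = (10·3970+11·3·1197, 10·1197+3·3970) = (79201,23880)
n=5: (79201,23880)∘(10,3) = (10·79201+11·3·23880, 10·23880+3·79201) = (1580050,476403)

10 3
199 60
3970 1197
79201 23880
1580050 476403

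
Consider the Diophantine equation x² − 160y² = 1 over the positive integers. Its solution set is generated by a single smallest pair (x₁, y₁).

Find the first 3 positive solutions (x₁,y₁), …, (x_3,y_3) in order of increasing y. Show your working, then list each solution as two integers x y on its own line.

[12; 1,1,1,5,1,1,1,24] for √160; ℓ=8 ⇒ convergent index 7
k=0  a_k=12  p_k/q_k = 12/1
k=1  a_k=1  p_k/q_k = 13/1
k=2  a_k=1  p_k/q_k = 25/2
k=3  a_k=1  p_k/q_k = 38/3
k=4  a_k=5  p_k/q_k = 215/17
k=5  a_k=1  p_k/q_k = 253/20
k=6  a_k=1  p_k/q_k = 468/37
k=7  a_k=1  p_k/q_k = 721/57
(x₁, y₁) = (721, 57);  721² − 160·57² = 1 ✓
n=2: (721,57)∘(721,57) = (721·721+160·57·57, 721·57+57·721) = (1039681,82194)
n=3: (1039681,82194)∘(721,57) = (721·1039681+160·57·82194, 721·82194+57·1039681) = (1499219281,118523691)

721 57
1039681 82194
1499219281 118523691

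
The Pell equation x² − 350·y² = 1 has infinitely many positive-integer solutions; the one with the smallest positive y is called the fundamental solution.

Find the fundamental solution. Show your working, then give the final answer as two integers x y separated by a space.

d=350: √d = [18; 1,2,2,2,1,36] (ℓ=6, even), read p_5/q_5
i=0: a=18 ⇒ p=18, q=1
…
i=2: a=2 ⇒ p=56, q=3
…
i=4: a=2 ⇒ p=318, q=17
i=5: a=1 ⇒ p=449, q=24
(x₁, y₁) = (449, 24);  449² − 350·24² = 1 ✓

449 24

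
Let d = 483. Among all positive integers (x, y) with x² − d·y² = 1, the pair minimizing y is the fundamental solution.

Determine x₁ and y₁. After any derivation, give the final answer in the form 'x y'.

[21; 1,42] for √483; ℓ=2 ⇒ convergent index 1
i=0: a=21 ⇒ p=21, q=1
i=1: a=1 ⇒ p=22, q=1
(x₁, y₁) = (22, 1);  22² − 483·1² = 1 ✓

22 1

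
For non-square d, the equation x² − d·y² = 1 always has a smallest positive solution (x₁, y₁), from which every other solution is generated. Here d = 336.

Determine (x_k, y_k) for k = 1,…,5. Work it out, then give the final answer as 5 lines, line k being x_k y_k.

55 3
6049 330
665335 36297
73180801 3992340
8049222775 439121103

[18; 3,36] for √336; ℓ=2 ⇒ convergent index 1
a_0=18:  p_0=18·1+0=18,  q_0=18·0+1=1
a_1=3:  p_1=3·18+1=55,  q_1=3·1+0=3
(x₁, y₁) = (55, 3);  55² − 336·3² = 1 ✓
(x_2, y_2) = (55·55 + 336·3·3, 55·3 + 3·55) = (6049, 330)
(x_3, y_3) = (55·6049 + 336·3·330, 55·330 + 3·6049) = (665335, 36297)
(x_4, y_4) = (55·665335 + 336·3·36297, 55·36297 + 3·665335) = (73180801, 3992340)
(x_5, y_5) = (55·73180801 + 336·3·3992340, 55·3992340 + 3·73180801) = (8049222775, 439121103)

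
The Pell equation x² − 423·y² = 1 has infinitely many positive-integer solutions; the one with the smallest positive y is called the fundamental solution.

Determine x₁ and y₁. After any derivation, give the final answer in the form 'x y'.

√423 → a₀=20, period (1,1,3,4,3,1,1,40); ℓ=8 even so k=7
a_0=20:  p_0=20·1+0=20,  q_0=20·0+1=1
a_1=1:  p_1=1·20+1=21,  q_1=1·1+0=1
a_2=1:  p_2=1·21+20=41,  q_2=1·1+1=2
…
a_4=4:  p_4=4·144+41=617,  q_4=4·7+2=30
a_5=3:  p_5=3·617+144=1995,  q_5=3·30+7=97
a_6=1:  p_6=1·1995+617=2612,  q_6=1·97+30=127
a_7=1:  p_7=1·2612+1995=4607,  q_7=1·127+97=224
fundamental: x₁=4607, y₁=224  (since 21224449 − 423·50176 = 1)

4607 224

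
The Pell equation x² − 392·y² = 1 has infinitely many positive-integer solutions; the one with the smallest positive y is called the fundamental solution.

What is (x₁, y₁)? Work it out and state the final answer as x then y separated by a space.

99 5

√392 → a₀=19, period (1,3,1,38); ℓ=4 even so k=3
k=0  a_k=19  p_k/q_k = 19/1
…
k=2  a_k=3  p_k/q_k = 79/4
k=3  a_k=1  p_k/q_k = 99/5
(x₁, y₁) = (99, 5);  99² − 392·5² = 1 ✓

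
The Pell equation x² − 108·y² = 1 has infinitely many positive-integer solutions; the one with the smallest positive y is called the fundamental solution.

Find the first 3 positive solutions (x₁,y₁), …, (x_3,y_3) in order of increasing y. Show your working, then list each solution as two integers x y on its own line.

1351 130
3650401 351260
9863382151 949104390

[10; 2,1,1,4,1,1,2,20] for √108; ℓ=8 ⇒ convergent index 7
a_0=10:  p_0=10·1+0=10,  q_0=10·0+1=1
…
a_3=1:  p_3=1·31+21=52,  q_3=1·3+2=5
…
a_6=1:  p_6=1·291+239=530,  q_6=1·28+23=51
a_7=2:  p_7=2·530+291=1351,  q_7=2·51+28=130
(x₁, y₁) = (1351, 130);  1351² − 108·130² = 1 ✓
n=2: (1351,130)∘(1351,130) = (1351·1351+108·130·130, 1351·130+130·1351) = (3650401,351260)
n=3: (3650401,351260)∘(1351,130) = (1351·3650401+108·130·351260, 1351·351260+130·3650401) = (9863382151,949104390)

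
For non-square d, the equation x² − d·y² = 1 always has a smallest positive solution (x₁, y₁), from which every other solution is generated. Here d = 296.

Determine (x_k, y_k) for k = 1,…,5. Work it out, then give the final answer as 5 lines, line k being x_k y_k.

3699 215
27365201 1590570
202447753299 11767036645
1497708451540801 87052535509140
11080046922051092499 644014645929581075

d=296: √d = [17; 4,1,7,1,4,34] (ℓ=6, even), read p_5/q_5
a_0=17:  p_0=17·1+0=17,  q_0=17·0+1=1
a_1=4:  p_1=4·17+1=69,  q_1=4·1+0=4
a_2=1:  p_2=1·69+17=86,  q_2=1·4+1=5
a_3=7:  p_3=7·86+69=671,  q_3=7·5+4=39
a_4=1:  p_4=1·671+86=757,  q_4=1·39+5=44
a_5=4:  p_5=4·757+671=3699,  q_5=4·44+39=215
(x₁, y₁) = (3699, 215);  3699² − 296·215² = 1 ✓
n=2: (3699,215)∘(3699,215) = (3699·3699+296·215·215, 3699·215+215·3699) = (27365201,1590570)
n=3: (27365201,1590570)∘(3699,215) = (3699·27365201+296·215·1590570, 3699·1590570+215·27365201) = (202447753299,11767036645)
n=4: (202447753299,11767036645)∘(3699,215) = (3699·202447753299+296·215·11767036645, 3699·11767036645+215·202447753299) = (1497708451540801,87052535509140)
n=5: (1497708451540801,87052535509140)∘(3699,215) = (3699·1497708451540801+296·215·87052535509140, 3699·87052535509140+215·1497708451540801) = (11080046922051092499,644014645929581075)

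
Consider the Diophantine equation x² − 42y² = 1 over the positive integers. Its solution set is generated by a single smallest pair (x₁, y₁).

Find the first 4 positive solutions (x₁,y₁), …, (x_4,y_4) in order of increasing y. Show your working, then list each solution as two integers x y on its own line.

d=42: √d = [6; 2,12] (ℓ=2, even), read p_1/q_1
i=0: a=6 ⇒ p=6, q=1
i=1: a=2 ⇒ p=13, q=2
fundamental: x₁=13, y₁=2  (since 169 − 42·4 = 1)
(x_2, y_2) = (13·13 + 42·2·2, 13·2 + 2·13) = (337, 52)
(x_3, y_3) = (13·337 + 42·2·52, 13·52 + 2·337) = (8749, 1350)
(x_4, y_4) = (13·8749 + 42·2·1350, 13·1350 + 2·8749) = (227137, 35048)

13 2
337 52
8749 1350
227137 35048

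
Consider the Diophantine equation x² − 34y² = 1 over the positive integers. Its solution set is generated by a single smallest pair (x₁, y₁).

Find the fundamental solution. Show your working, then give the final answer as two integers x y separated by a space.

√34 = [5; 1,4,1,10, …], period ℓ=4 (even) → k=3
i=0: a=5 ⇒ p=5, q=1
i=1: a=1 ⇒ p=6, q=1
i=2: a=4 ⇒ p=29, q=5
i=3: a=1 ⇒ p=35, q=6
(x₁, y₁) = (35, 6);  35² − 34·6² = 1 ✓

35 6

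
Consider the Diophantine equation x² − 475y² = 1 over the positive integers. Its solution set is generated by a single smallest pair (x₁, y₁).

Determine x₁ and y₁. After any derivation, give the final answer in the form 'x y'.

√475 = [21; 1,3,1,6,2,6,1,3,1,42, …], period ℓ=10 (even) → k=9
k=0  a_k=21  p_k/q_k = 21/1
…
k=2  a_k=3  p_k/q_k = 87/4
k=3  a_k=1  p_k/q_k = 109/5
k=4  a_k=6  p_k/q_k = 741/34
…
k=6  a_k=6  p_k/q_k = 10287/472
k=7  a_k=1  p_k/q_k = 11878/545
k=8  a_k=3  p_k/q_k = 45921/2107
k=9  a_k=1  p_k/q_k = 57799/2652
(x₁, y₁) = (57799, 2652);  57799² − 475·2652² = 1 ✓

57799 2652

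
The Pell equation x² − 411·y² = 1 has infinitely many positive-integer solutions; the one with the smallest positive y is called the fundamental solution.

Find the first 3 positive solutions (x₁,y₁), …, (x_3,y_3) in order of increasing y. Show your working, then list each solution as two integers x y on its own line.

49730 2453
4946145799 243975380
491943661118810 24265791292347

√411 → a₀=20, period (3,1,1,1,19,1,1,1,3,40); ℓ=10 even so k=9
k=0  a_k=20  p_k/q_k = 20/1
…
k=3  a_k=1  p_k/q_k = 142/7
k=4  a_k=1  p_k/q_k = 223/11
k=5  a_k=19  p_k/q_k = 4379/216
…
k=7  a_k=1  p_k/q_k = 8981/443
k=8  a_k=1  p_k/q_k = 13583/670
k=9  a_k=3  p_k/q_k = 49730/2453
fundamental: x₁=49730, y₁=2453  (since 2473072900 − 411·6017209 = 1)
k=2:  x_2 = 49730·49730+411·2453·2453 = 4946145799,  y_2 = 49730·2453+2453·49730 = 243975380
k=3:  x_3 = 49730·4946145799+411·2453·243975380 = 491943661118810,  y_3 = 49730·243975380+2453·4946145799 = 24265791292347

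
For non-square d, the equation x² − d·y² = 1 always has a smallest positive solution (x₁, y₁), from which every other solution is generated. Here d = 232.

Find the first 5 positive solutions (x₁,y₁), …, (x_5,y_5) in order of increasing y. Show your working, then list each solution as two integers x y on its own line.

19603 1287
768555217 50458122
30131975818099 1978261129845
1181354243155834177 77559705806244948
46316174427035658925363 3040805823861378301443

[15; 4,3,7,3,4,30] for √232; ℓ=6 ⇒ convergent index 5
i=0: a=15 ⇒ p=15, q=1
…
i=2: a=3 ⇒ p=198, q=13
…
i=4: a=3 ⇒ p=4539, q=298
i=5: a=4 ⇒ p=19603, q=1287
fundamental: x₁=19603, y₁=1287  (since 384277609 − 232·1656369 = 1)
n=2: (19603,1287)∘(19603,1287) = (19603·19603+232·1287·1287, 19603·1287+1287·19603) = (768555217,50458122)
n=3: (768555217,50458122)∘(19603,1287) = (19603·768555217+232·1287·50458122, 19603·50458122+1287·768555217) = (30131975818099,1978261129845)
n=4: (30131975818099,1978261129845)∘(19603,1287) = (19603·30131975818099+232·1287·1978261129845, 19603·1978261129845+1287·30131975818099) = (1181354243155834177,77559705806244948)
n=5: (1181354243155834177,77559705806244948)∘(19603,1287) = (19603·1181354243155834177+232·1287·77559705806244948, 19603·77559705806244948+1287·1181354243155834177) = (46316174427035658925363,3040805823861378301443)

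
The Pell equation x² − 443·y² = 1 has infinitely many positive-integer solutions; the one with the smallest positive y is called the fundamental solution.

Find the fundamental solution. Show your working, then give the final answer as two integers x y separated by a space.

√443 = [21; 21,42, …], period ℓ=2 (even) → k=1
i=0: a=21 ⇒ p=21, q=1
i=1: a=21 ⇒ p=442, q=21
→ (442, 21).  Check: 442²=195364, 443·21²=195363, difference 1.

442 21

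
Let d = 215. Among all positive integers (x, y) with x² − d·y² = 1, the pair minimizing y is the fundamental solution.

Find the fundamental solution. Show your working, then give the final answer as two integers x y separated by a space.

[14; 1,1,1,28] for √215; ℓ=4 ⇒ convergent index 3
i=0: a=14 ⇒ p=14, q=1
i=1: a=1 ⇒ p=15, q=1
i=2: a=1 ⇒ p=29, q=2
i=3: a=1 ⇒ p=44, q=3
fundamental: x₁=44, y₁=3  (since 1936 − 215·9 = 1)

44 3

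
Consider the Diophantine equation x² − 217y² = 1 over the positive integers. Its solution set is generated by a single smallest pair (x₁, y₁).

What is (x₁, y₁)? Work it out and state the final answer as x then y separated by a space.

3844063 260952

d=217: √d = [14; 1,2,1,2,1,…,2,1,28] (ℓ=16, even), read p_15/q_15
i=0: a=14 ⇒ p=14, q=1
i=1: a=1 ⇒ p=15, q=1
i=2: a=2 ⇒ p=44, q=3
…
i=4: a=2 ⇒ p=162, q=11
i=5: a=1 ⇒ p=221, q=15
i=6: a=1 ⇒ p=383, q=26
…
i=8: a=4 ⇒ p=15055, q=1022
i=9: a=9 ⇒ p=139163, q=9447
…
i=13: a=1 ⇒ p=1034361, q=70217
i=14: a=2 ⇒ p=2809702, q=190735
i=15: a=1 ⇒ p=3844063, q=260952
fundamental: x₁=3844063, y₁=260952  (since 14776820347969 − 217·68095946304 = 1)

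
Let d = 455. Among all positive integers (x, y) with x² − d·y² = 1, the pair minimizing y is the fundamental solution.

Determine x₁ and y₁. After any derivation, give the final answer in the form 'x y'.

[21; 3,42] for √455; ℓ=2 ⇒ convergent index 1
k=0  a_k=21  p_k/q_k = 21/1
k=1  a_k=3  p_k/q_k = 64/3
(x₁, y₁) = (64, 3);  64² − 455·3² = 1 ✓

64 3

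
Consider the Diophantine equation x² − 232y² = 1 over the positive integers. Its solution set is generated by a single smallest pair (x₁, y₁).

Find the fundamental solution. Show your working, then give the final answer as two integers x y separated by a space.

[15; 4,3,7,3,4,30] for √232; ℓ=6 ⇒ convergent index 5
i=0: a=15 ⇒ p=15, q=1
i=1: a=4 ⇒ p=61, q=4
i=2: a=3 ⇒ p=198, q=13
i=3: a=7 ⇒ p=1447, q=95
i=4: a=3 ⇒ p=4539, q=298
i=5: a=4 ⇒ p=19603, q=1287
(x₁, y₁) = (19603, 1287);  19603² − 232·1287² = 1 ✓

19603 1287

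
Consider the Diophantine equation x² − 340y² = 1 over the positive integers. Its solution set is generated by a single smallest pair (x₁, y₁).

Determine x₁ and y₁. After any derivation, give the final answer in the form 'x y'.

d=340: √d = [18; 2,3,1,1,1,…,3,2,36] (ℓ=14, even), read p_13/q_13
a_0=18:  p_0=18·1+0=18,  q_0=18·0+1=1
a_1=2:  p_1=2·18+1=37,  q_1=2·1+0=2
…
a_3=1:  p_3=1·129+37=166,  q_3=1·7+2=9
…
a_7=8:  p_7=8·756+461=6509,  q_7=8·41+25=353
…
a_10=1:  p_10=1·13774+7265=21039,  q_10=1·747+394=1141
…
a_12=3:  p_12=3·34813+21039=125478,  q_12=3·1888+1141=6805
a_13=2:  p_13=2·125478+34813=285769,  q_13=2·6805+1888=15498
→ (285769, 15498).  Check: 285769²=81663921361, 340·15498²=81663921360, difference 1.

285769 15498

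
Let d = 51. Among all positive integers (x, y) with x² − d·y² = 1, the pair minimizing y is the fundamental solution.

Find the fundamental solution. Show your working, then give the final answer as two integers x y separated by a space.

√51 = [7; 7,14, …], period ℓ=2 (even) → k=1
a_0=7:  p_0=7·1+0=7,  q_0=7·0+1=1
a_1=7:  p_1=7·7+1=50,  q_1=7·1+0=7
(x₁, y₁) = (50, 7);  50² − 51·7² = 1 ✓

50 7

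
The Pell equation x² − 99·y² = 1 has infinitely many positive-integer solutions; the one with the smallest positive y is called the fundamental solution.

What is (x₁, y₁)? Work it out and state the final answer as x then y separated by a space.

[9; 1,18] for √99; ℓ=2 ⇒ convergent index 1
k=0  a_k=9  p_k/q_k = 9/1
k=1  a_k=1  p_k/q_k = 10/1
→ (10, 1).  Check: 10²=100, 99·1²=99, difference 1.

10 1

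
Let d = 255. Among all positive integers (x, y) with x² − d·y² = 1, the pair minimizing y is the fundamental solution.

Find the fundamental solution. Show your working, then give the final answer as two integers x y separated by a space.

16 1

d=255: √d = [15; 1,30] (ℓ=2, even), read p_1/q_1
i=0: a=15 ⇒ p=15, q=1
i=1: a=1 ⇒ p=16, q=1
fundamental: x₁=16, y₁=1  (since 256 − 255·1 = 1)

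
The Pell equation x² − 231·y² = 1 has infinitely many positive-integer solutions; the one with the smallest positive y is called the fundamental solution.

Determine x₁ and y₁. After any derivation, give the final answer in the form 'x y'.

√231 = [15; 5,30, …], period ℓ=2 (even) → k=1
a_0=15:  p_0=15·1+0=15,  q_0=15·0+1=1
a_1=5:  p_1=5·15+1=76,  q_1=5·1+0=5
→ (76, 5).  Check: 76²=5776, 231·5²=5775, difference 1.

76 5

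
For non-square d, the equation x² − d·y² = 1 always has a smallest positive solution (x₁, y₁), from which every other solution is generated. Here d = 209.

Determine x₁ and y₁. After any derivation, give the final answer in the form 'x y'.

46551 3220

√209 = [14; 2,5,3,2,3,5,2,28, …], period ℓ=8 (even) → k=7
a_0=14:  p_0=14·1+0=14,  q_0=14·0+1=1
a_1=2:  p_1=2·14+1=29,  q_1=2·1+0=2
a_2=5:  p_2=5·29+14=159,  q_2=5·2+1=11
…
a_6=5:  p_6=5·4019+1171=21266,  q_6=5·278+81=1471
a_7=2:  p_7=2·21266+4019=46551,  q_7=2·1471+278=3220
fundamental: x₁=46551, y₁=3220  (since 2166995601 − 209·10368400 = 1)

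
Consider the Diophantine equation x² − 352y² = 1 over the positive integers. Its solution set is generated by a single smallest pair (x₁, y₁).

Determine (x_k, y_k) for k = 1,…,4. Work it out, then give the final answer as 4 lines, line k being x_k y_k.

77617 4137
12048797377 642203058
1870383011943601 99691749501435
290347036464004160257 15475549041463557732

[18; 1,3,5,9,5,3,1,36] for √352; ℓ=8 ⇒ convergent index 7
a_0=18:  p_0=18·1+0=18,  q_0=18·0+1=1
a_1=1:  p_1=1·18+1=19,  q_1=1·1+0=1
a_2=3:  p_2=3·19+18=75,  q_2=3·1+1=4
a_3=5:  p_3=5·75+19=394,  q_3=5·4+1=21
…
a_6=3:  p_6=3·18499+3621=59118,  q_6=3·986+193=3151
a_7=1:  p_7=1·59118+18499=77617,  q_7=1·3151+986=4137
(x₁, y₁) = (77617, 4137);  77617² − 352·4137² = 1 ✓
k=2:  x_2 = 77617·77617+352·4137·4137 = 12048797377,  y_2 = 77617·4137+4137·77617 = 642203058
k=3:  x_3 = 77617·12048797377+352·4137·642203058 = 1870383011943601,  y_3 = 77617·642203058+4137·12048797377 = 99691749501435
k=4:  x_4 = 77617·1870383011943601+352·4137·99691749501435 = 290347036464004160257,  y_4 = 77617·99691749501435+4137·1870383011943601 = 15475549041463557732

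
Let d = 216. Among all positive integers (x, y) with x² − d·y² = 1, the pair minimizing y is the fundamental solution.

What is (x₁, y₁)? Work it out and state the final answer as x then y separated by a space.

485 33

√216 → a₀=14, period (1,2,3,2,1,28); ℓ=6 even so k=5
step 0: (14, 1)  from 14·(1,0) + (0,1)
step 1: (15, 1)  from 1·(14,1) + (1,0)
…
step 3: (147, 10)  from 3·(44,3) + (15,1)
step 4: (338, 23)  from 2·(147,10) + (44,3)
step 5: (485, 33)  from 1·(338,23) + (147,10)
(x₁, y₁) = (485, 33);  485² − 216·33² = 1 ✓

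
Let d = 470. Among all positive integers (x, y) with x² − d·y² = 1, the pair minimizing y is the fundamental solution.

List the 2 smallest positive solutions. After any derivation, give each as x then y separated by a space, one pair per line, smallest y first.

√470 → a₀=21, period (1,2,8,2,1,42); ℓ=6 even so k=5
step 0: (21, 1)  from 21·(1,0) + (0,1)
…
step 2: (65, 3)  from 2·(22,1) + (21,1)
…
step 4: (1149, 53)  from 2·(542,25) + (65,3)
step 5: (1691, 78)  from 1·(1149,53) + (542,25)
(x₁, y₁) = (1691, 78);  1691² − 470·78² = 1 ✓
k=2:  x_2 = 1691·1691+470·78·78 = 5718961,  y_2 = 1691·78+78·1691 = 263796

1691 78
5718961 263796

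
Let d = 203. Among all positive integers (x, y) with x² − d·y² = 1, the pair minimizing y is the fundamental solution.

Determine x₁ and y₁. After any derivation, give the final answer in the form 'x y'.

√203 → a₀=14, period (4,28); ℓ=2 even so k=1
a_0=14:  p_0=14·1+0=14,  q_0=14·0+1=1
a_1=4:  p_1=4·14+1=57,  q_1=4·1+0=4
→ (57, 4).  Check: 57²=3249, 203·4²=3248, difference 1.

57 4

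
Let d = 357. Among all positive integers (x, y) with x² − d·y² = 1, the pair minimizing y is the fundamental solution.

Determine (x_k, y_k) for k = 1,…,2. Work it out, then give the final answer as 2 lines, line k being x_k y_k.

3401 180
23133601 1224360

√357 = [18; 1,8,2,8,1,36, …], period ℓ=6 (even) → k=5
k=0  a_k=18  p_k/q_k = 18/1
k=1  a_k=1  p_k/q_k = 19/1
k=2  a_k=8  p_k/q_k = 170/9
k=3  a_k=2  p_k/q_k = 359/19
k=4  a_k=8  p_k/q_k = 3042/161
k=5  a_k=1  p_k/q_k = 3401/180
→ (3401, 180).  Check: 3401²=11566801, 357·180²=11566800, difference 1.
k=2:  x_2 = 3401·3401+357·180·180 = 23133601,  y_2 = 3401·180+180·3401 = 1224360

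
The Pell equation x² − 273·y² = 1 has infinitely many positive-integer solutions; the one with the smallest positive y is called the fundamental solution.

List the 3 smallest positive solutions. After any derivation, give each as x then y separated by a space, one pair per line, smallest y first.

727 44
1057057 63976
1536960151 93021060

√273 → a₀=16, period (1,1,10,1,1,32); ℓ=6 even so k=5
a_0=16:  p_0=16·1+0=16,  q_0=16·0+1=1
a_1=1:  p_1=1·16+1=17,  q_1=1·1+0=1
…
a_3=10:  p_3=10·33+17=347,  q_3=10·2+1=21
a_4=1:  p_4=1·347+33=380,  q_4=1·21+2=23
a_5=1:  p_5=1·380+347=727,  q_5=1·23+21=44
fundamental: x₁=727, y₁=44  (since 528529 − 273·1936 = 1)
(727+44√273)^2 = 1057057 + 63976√273
(727+44√273)^3 = 1536960151 + 93021060√273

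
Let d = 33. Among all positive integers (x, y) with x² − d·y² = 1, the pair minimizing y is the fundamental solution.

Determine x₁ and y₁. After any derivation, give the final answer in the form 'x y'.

[5; 1,2,1,10] for √33; ℓ=4 ⇒ convergent index 3
k=0  a_k=5  p_k/q_k = 5/1
…
k=2  a_k=2  p_k/q_k = 17/3
k=3  a_k=1  p_k/q_k = 23/4
→ (23, 4).  Check: 23²=529, 33·4²=528, difference 1.

23 4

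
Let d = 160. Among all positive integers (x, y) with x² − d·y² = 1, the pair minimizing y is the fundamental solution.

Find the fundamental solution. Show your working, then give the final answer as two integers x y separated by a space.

721 57

√160 = [12; 1,1,1,5,1,1,1,24, …], period ℓ=8 (even) → k=7
a_0=12:  p_0=12·1+0=12,  q_0=12·0+1=1
…
a_4=5:  p_4=5·38+25=215,  q_4=5·3+2=17
a_5=1:  p_5=1·215+38=253,  q_5=1·17+3=20
a_6=1:  p_6=1·253+215=468,  q_6=1·20+17=37
a_7=1:  p_7=1·468+253=721,  q_7=1·37+20=57
→ (721, 57).  Check: 721²=519841, 160·57²=519840, difference 1.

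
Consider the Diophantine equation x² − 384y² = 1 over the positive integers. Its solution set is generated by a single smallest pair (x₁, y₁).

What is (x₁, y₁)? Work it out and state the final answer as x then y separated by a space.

√384 → a₀=19, period (1,1,2,9,2,1,1,38); ℓ=8 even so k=7
a_0=19:  p_0=19·1+0=19,  q_0=19·0+1=1
a_1=1:  p_1=1·19+1=20,  q_1=1·1+0=1
…
a_5=2:  p_5=2·921+98=1940,  q_5=2·47+5=99
a_6=1:  p_6=1·1940+921=2861,  q_6=1·99+47=146
a_7=1:  p_7=1·2861+1940=4801,  q_7=1·146+99=245
(x₁, y₁) = (4801, 245);  4801² − 384·245² = 1 ✓

4801 245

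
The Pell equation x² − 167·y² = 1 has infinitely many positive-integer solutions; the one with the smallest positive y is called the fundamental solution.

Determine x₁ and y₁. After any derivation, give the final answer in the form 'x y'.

d=167: √d = [12; 1,11,1,24] (ℓ=4, even), read p_3/q_3
i=0: a=12 ⇒ p=12, q=1
…
i=2: a=11 ⇒ p=155, q=12
i=3: a=1 ⇒ p=168, q=13
fundamental: x₁=168, y₁=13  (since 28224 − 167·169 = 1)

168 13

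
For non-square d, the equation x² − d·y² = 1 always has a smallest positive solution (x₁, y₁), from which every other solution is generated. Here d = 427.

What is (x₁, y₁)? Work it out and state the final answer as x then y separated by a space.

62 3

√427 → a₀=20, period (1,1,1,40); ℓ=4 even so k=3
i=0: a=20 ⇒ p=20, q=1
…
i=2: a=1 ⇒ p=41, q=2
i=3: a=1 ⇒ p=62, q=3
fundamental: x₁=62, y₁=3  (since 3844 − 427·9 = 1)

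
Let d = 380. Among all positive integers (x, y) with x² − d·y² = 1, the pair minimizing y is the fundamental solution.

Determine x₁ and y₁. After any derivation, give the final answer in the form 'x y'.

39 2

√380 → a₀=19, period (2,38); ℓ=2 even so k=1
step 0: (19, 1)  from 19·(1,0) + (0,1)
step 1: (39, 2)  from 2·(19,1) + (1,0)
→ (39, 2).  Check: 39²=1521, 380·2²=1520, difference 1.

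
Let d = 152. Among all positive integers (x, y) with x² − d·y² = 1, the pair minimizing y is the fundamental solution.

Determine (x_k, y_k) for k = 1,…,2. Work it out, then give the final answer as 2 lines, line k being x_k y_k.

√152 → a₀=12, period (3,24); ℓ=2 even so k=1
i=0: a=12 ⇒ p=12, q=1
i=1: a=3 ⇒ p=37, q=3
(x₁, y₁) = (37, 3);  37² − 152·3² = 1 ✓
k=2:  x_2 = 37·37+152·3·3 = 2737,  y_2 = 37·3+3·37 = 222

37 3
2737 222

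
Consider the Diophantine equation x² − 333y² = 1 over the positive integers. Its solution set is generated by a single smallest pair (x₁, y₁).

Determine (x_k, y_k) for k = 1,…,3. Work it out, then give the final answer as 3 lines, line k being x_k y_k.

√333 → a₀=18, period (4,36); ℓ=2 even so k=1
step 0: (18, 1)  from 18·(1,0) + (0,1)
step 1: (73, 4)  from 4·(18,1) + (1,0)
→ (73, 4).  Check: 73²=5329, 333·4²=5328, difference 1.
k=2:  x_2 = 73·73+333·4·4 = 10657,  y_2 = 73·4+4·73 = 584
k=3:  x_3 = 73·10657+333·4·584 = 1555849,  y_3 = 73·584+4·10657 = 85260

73 4
10657 584
1555849 85260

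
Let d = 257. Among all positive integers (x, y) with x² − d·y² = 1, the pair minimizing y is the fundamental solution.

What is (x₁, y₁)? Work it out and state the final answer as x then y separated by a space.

√257 = [16; 32, …], period ℓ=1 (odd) → k=1
a_0=16:  p_0=16·1+0=16,  q_0=16·0+1=1
a_1=32:  p_1=32·16+1=513,  q_1=32·1+0=32
fundamental: x₁=513, y₁=32  (since 263169 − 257·1024 = 1)

513 32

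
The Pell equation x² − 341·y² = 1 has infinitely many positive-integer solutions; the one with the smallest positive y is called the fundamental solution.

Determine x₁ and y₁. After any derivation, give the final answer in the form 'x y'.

√341 → a₀=18, period (2,6,1,8,2,…,6,2,36); ℓ=14 even so k=13
i=0: a=18 ⇒ p=18, q=1
…
i=3: a=1 ⇒ p=277, q=15
…
i=6: a=1 ⇒ p=7645, q=414
i=7: a=2 ⇒ p=20479, q=1109
…
i=10: a=8 ⇒ p=641940, q=34763
i=11: a=1 ⇒ p=718667, q=38918
i=12: a=6 ⇒ p=4953942, q=268271
i=13: a=2 ⇒ p=10626551, q=575460
fundamental: x₁=10626551, y₁=575460  (since 112923586155601 − 341·331154211600 = 1)

10626551 575460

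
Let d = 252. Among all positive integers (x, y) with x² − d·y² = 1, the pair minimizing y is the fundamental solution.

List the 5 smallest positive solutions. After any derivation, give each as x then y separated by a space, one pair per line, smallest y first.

[15; 1,6,1,30] for √252; ℓ=4 ⇒ convergent index 3
step 0: (15, 1)  from 15·(1,0) + (0,1)
step 1: (16, 1)  from 1·(15,1) + (1,0)
step 2: (111, 7)  from 6·(16,1) + (15,1)
step 3: (127, 8)  from 1·(111,7) + (16,1)
fundamental: x₁=127, y₁=8  (since 16129 − 252·64 = 1)
k=2:  x_2 = 127·127+252·8·8 = 32257,  y_2 = 127·8+8·127 = 2032
k=3:  x_3 = 127·32257+252·8·2032 = 8193151,  y_3 = 127·2032+8·32257 = 516120
k=4:  x_4 = 127·8193151+252·8·516120 = 2081028097,  y_4 = 127·516120+8·8193151 = 131092448
k=5:  x_5 = 127·2081028097+252·8·131092448 = 528572943487,  y_5 = 127·131092448+8·2081028097 = 33296965672

127 8
32257 2032
8193151 516120
2081028097 131092448
528572943487 33296965672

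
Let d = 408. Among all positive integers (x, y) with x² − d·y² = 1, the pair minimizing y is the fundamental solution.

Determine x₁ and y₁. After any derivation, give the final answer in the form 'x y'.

[20; 5,40] for √408; ℓ=2 ⇒ convergent index 1
step 0: (20, 1)  from 20·(1,0) + (0,1)
step 1: (101, 5)  from 5·(20,1) + (1,0)
fundamental: x₁=101, y₁=5  (since 10201 − 408·25 = 1)

101 5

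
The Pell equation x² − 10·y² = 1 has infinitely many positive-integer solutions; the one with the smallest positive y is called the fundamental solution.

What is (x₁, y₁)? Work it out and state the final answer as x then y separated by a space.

19 6

d=10: √d = [3; 6] (ℓ=1, odd), read p_1/q_1
a_0=3:  p_0=3·1+0=3,  q_0=3·0+1=1
a_1=6:  p_1=6·3+1=19,  q_1=6·1+0=6
fundamental: x₁=19, y₁=6  (since 361 − 10·36 = 1)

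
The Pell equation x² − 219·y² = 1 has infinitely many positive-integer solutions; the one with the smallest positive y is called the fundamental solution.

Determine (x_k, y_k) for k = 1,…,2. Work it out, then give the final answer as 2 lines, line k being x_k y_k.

d=219: √d = [14; 1,3,1,28] (ℓ=4, even), read p_3/q_3
k=0  a_k=14  p_k/q_k = 14/1
k=1  a_k=1  p_k/q_k = 15/1
k=2  a_k=3  p_k/q_k = 59/4
k=3  a_k=1  p_k/q_k = 74/5
(x₁, y₁) = (74, 5);  74² − 219·5² = 1 ✓
(x_2, y_2) = (74·74 + 219·5·5, 74·5 + 5·74) = (10951, 740)

74 5
10951 740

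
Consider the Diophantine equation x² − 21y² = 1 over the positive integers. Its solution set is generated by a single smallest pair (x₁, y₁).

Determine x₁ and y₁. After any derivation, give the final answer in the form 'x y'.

55 12

d=21: √d = [4; 1,1,2,1,1,8] (ℓ=6, even), read p_5/q_5
a_0=4:  p_0=4·1+0=4,  q_0=4·0+1=1
…
a_3=2:  p_3=2·9+5=23,  q_3=2·2+1=5
a_4=1:  p_4=1·23+9=32,  q_4=1·5+2=7
a_5=1:  p_5=1·32+23=55,  q_5=1·7+5=12
fundamental: x₁=55, y₁=12  (since 3025 − 21·144 = 1)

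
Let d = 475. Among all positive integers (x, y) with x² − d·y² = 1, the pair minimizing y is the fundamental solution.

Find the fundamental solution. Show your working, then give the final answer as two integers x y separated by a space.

57799 2652

√475 = [21; 1,3,1,6,2,6,1,3,1,42, …], period ℓ=10 (even) → k=9
a_0=21:  p_0=21·1+0=21,  q_0=21·0+1=1
a_1=1:  p_1=1·21+1=22,  q_1=1·1+0=1
…
a_4=6:  p_4=6·109+87=741,  q_4=6·5+4=34
a_5=2:  p_5=2·741+109=1591,  q_5=2·34+5=73
a_6=6:  p_6=6·1591+741=10287,  q_6=6·73+34=472
…
a_8=3:  p_8=3·11878+10287=45921,  q_8=3·545+472=2107
a_9=1:  p_9=1·45921+11878=57799,  q_9=1·2107+545=2652
(x₁, y₁) = (57799, 2652);  57799² − 475·2652² = 1 ✓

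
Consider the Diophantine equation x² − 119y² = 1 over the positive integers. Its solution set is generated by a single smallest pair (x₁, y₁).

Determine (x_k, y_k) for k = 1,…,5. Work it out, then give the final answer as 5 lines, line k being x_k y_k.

120 11
28799 2640
6911640 633589
1658764801 152058720
398096640600 36493459211

[10; 1,9,1,20] for √119; ℓ=4 ⇒ convergent index 3
a_0=10:  p_0=10·1+0=10,  q_0=10·0+1=1
…
a_2=9:  p_2=9·11+10=109,  q_2=9·1+1=10
a_3=1:  p_3=1·109+11=120,  q_3=1·10+1=11
(x₁, y₁) = (120, 11);  120² − 119·11² = 1 ✓
k=2:  x_2 = 120·120+119·11·11 = 28799,  y_2 = 120·11+11·120 = 2640
k=3:  x_3 = 120·28799+119·11·2640 = 6911640,  y_3 = 120·2640+11·28799 = 633589
k=4:  x_4 = 120·6911640+119·11·633589 = 1658764801,  y_4 = 120·633589+11·6911640 = 152058720
k=5:  x_5 = 120·1658764801+119·11·152058720 = 398096640600,  y_5 = 120·152058720+11·1658764801 = 36493459211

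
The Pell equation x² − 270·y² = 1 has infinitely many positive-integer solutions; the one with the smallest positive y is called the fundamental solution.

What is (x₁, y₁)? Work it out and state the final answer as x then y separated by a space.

5291 322

d=270: √d = [16; 2,3,6,3,2,32] (ℓ=6, even), read p_5/q_5
i=0: a=16 ⇒ p=16, q=1
…
i=4: a=3 ⇒ p=2284, q=139
i=5: a=2 ⇒ p=5291, q=322
fundamental: x₁=5291, y₁=322  (since 27994681 − 270·103684 = 1)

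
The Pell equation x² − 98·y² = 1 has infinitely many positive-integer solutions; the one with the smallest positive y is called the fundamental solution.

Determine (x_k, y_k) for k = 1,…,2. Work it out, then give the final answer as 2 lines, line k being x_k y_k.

√98 → a₀=9, period (1,8,1,18); ℓ=4 even so k=3
a_0=9:  p_0=9·1+0=9,  q_0=9·0+1=1
a_1=1:  p_1=1·9+1=10,  q_1=1·1+0=1
a_2=8:  p_2=8·10+9=89,  q_2=8·1+1=9
a_3=1:  p_3=1·89+10=99,  q_3=1·9+1=10
(x₁, y₁) = (99, 10);  99² − 98·10² = 1 ✓
(99+10√98)^2 = 19601 + 1980√98

99 10
19601 1980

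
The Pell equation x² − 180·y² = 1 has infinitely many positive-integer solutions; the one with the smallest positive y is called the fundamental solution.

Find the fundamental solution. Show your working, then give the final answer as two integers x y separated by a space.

√180 = [13; 2,2,2,26, …], period ℓ=4 (even) → k=3
step 0: (13, 1)  from 13·(1,0) + (0,1)
step 1: (27, 2)  from 2·(13,1) + (1,0)
step 2: (67, 5)  from 2·(27,2) + (13,1)
step 3: (161, 12)  from 2·(67,5) + (27,2)
(x₁, y₁) = (161, 12);  161² − 180·12² = 1 ✓

161 12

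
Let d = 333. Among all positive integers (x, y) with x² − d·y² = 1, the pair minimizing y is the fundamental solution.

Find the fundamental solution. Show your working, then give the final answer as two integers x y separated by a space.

73 4

√333 = [18; 4,36, …], period ℓ=2 (even) → k=1
i=0: a=18 ⇒ p=18, q=1
i=1: a=4 ⇒ p=73, q=4
→ (73, 4).  Check: 73²=5329, 333·4²=5328, difference 1.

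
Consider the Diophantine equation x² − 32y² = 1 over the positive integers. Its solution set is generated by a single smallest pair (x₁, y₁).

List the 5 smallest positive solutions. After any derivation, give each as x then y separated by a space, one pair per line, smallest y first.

√32 = [5; 1,1,1,10, …], period ℓ=4 (even) → k=3
step 0: (5, 1)  from 5·(1,0) + (0,1)
…
step 2: (11, 2)  from 1·(6,1) + (5,1)
step 3: (17, 3)  from 1·(11,2) + (6,1)
→ (17, 3).  Check: 17²=289, 32·3²=288, difference 1.
(17+3√32)^2 = 577 + 102√32
(17+3√32)^3 = 19601 + 3465√32
(17+3√32)^4 = 665857 + 117708√32
(17+3√32)^5 = 22619537 + 3998607√32

17 3
577 102
19601 3465
665857 117708
22619537 3998607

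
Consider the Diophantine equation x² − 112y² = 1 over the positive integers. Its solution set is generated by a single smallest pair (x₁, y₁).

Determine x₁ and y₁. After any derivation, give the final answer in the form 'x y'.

127 12

d=112: √d = [10; 1,1,2,1,1,20] (ℓ=6, even), read p_5/q_5
a_0=10:  p_0=10·1+0=10,  q_0=10·0+1=1
a_1=1:  p_1=1·10+1=11,  q_1=1·1+0=1
a_2=1:  p_2=1·11+10=21,  q_2=1·1+1=2
…
a_4=1:  p_4=1·53+21=74,  q_4=1·5+2=7
a_5=1:  p_5=1·74+53=127,  q_5=1·7+5=12
→ (127, 12).  Check: 127²=16129, 112·12²=16128, difference 1.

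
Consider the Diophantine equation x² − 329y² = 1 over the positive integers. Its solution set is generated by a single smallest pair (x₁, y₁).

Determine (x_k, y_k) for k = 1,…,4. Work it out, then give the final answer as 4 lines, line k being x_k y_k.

√329 = [18; 7,4,2,1,1,4,1,1,2,4,7,36, …], period ℓ=12 (even) → k=11
a_0=18:  p_0=18·1+0=18,  q_0=18·0+1=1
a_1=7:  p_1=7·18+1=127,  q_1=7·1+0=7
…
a_3=2:  p_3=2·526+127=1179,  q_3=2·29+7=65
a_4=1:  p_4=1·1179+526=1705,  q_4=1·65+29=94
a_5=1:  p_5=1·1705+1179=2884,  q_5=1·94+65=159
a_6=4:  p_6=4·2884+1705=13241,  q_6=4·159+94=730
a_7=1:  p_7=1·13241+2884=16125,  q_7=1·730+159=889
a_8=1:  p_8=1·16125+13241=29366,  q_8=1·889+730=1619
a_9=2:  p_9=2·29366+16125=74857,  q_9=2·1619+889=4127
a_10=4:  p_10=4·74857+29366=328794,  q_10=4·4127+1619=18127
a_11=7:  p_11=7·328794+74857=2376415,  q_11=7·18127+4127=131016
→ (2376415, 131016).  Check: 2376415²=5647348252225, 329·131016²=5647348252224, difference 1.
(2376415+131016√329)^2 = 11294696504449 + 622696775280√329
(2376415+131016√329)^3 = 53681772387237964255 + 2959571914453911384√329
(2376415+131016√329)^4 = 255140338255224918953587201 + 14066342182173360946441440√329

2376415 131016
11294696504449 622696775280
53681772387237964255 2959571914453911384
255140338255224918953587201 14066342182173360946441440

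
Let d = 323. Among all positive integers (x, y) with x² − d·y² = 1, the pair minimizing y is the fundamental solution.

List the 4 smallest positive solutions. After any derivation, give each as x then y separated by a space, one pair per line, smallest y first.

√323 → a₀=17, period (1,34); ℓ=2 even so k=1
k=0  a_k=17  p_k/q_k = 17/1
k=1  a_k=1  p_k/q_k = 18/1
→ (18, 1).  Check: 18²=324, 323·1²=323, difference 1.
k=2:  x_2 = 18·18+323·1·1 = 647,  y_2 = 18·1+1·18 = 36
k=3:  x_3 = 18·647+323·1·36 = 23274,  y_3 = 18·36+1·647 = 1295
k=4:  x_4 = 18·23274+323·1·1295 = 837217,  y_4 = 18·1295+1·23274 = 46584

18 1
647 36
23274 1295
837217 46584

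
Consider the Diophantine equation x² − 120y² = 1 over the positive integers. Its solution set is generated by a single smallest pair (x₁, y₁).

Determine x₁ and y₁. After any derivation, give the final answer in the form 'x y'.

d=120: √d = [10; 1,20] (ℓ=2, even), read p_1/q_1
a_0=10:  p_0=10·1+0=10,  q_0=10·0+1=1
a_1=1:  p_1=1·10+1=11,  q_1=1·1+0=1
fundamental: x₁=11, y₁=1  (since 121 − 120·1 = 1)

11 1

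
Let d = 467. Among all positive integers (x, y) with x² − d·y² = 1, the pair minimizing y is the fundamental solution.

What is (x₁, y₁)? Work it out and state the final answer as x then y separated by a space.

1625626 75225

√467 = [21; 1,1,1,1,3,…,1,1,42, …], period ℓ=14 (even) → k=13
a_0=21:  p_0=21·1+0=21,  q_0=21·0+1=1
a_1=1:  p_1=1·21+1=22,  q_1=1·1+0=1
a_2=1:  p_2=1·22+21=43,  q_2=1·1+1=2
a_3=1:  p_3=1·43+22=65,  q_3=1·2+1=3
…
a_7=21:  p_7=21·1275+389=27164,  q_7=21·59+18=1257
a_8=3:  p_8=3·27164+1275=82767,  q_8=3·1257+59=3830
a_9=3:  p_9=3·82767+27164=275465,  q_9=3·3830+1257=12747
a_10=1:  p_10=1·275465+82767=358232,  q_10=1·12747+3830=16577
a_11=1:  p_11=1·358232+275465=633697,  q_11=1·16577+12747=29324
a_12=1:  p_12=1·633697+358232=991929,  q_12=1·29324+16577=45901
a_13=1:  p_13=1·991929+633697=1625626,  q_13=1·45901+29324=75225
(x₁, y₁) = (1625626, 75225);  1625626² − 467·75225² = 1 ✓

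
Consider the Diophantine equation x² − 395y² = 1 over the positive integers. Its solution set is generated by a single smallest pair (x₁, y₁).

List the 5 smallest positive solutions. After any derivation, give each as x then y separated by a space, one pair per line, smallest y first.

[19; 1,6,1,38] for √395; ℓ=4 ⇒ convergent index 3
step 0: (19, 1)  from 19·(1,0) + (0,1)
…
step 2: (139, 7)  from 6·(20,1) + (19,1)
step 3: (159, 8)  from 1·(139,7) + (20,1)
(x₁, y₁) = (159, 8);  159² − 395·8² = 1 ✓
k=2:  x_2 = 159·159+395·8·8 = 50561,  y_2 = 159·8+8·159 = 2544
k=3:  x_3 = 159·50561+395·8·2544 = 16078239,  y_3 = 159·2544+8·50561 = 808984
k=4:  x_4 = 159·16078239+395·8·808984 = 5112829441,  y_4 = 159·808984+8·16078239 = 257254368
k=5:  x_5 = 159·5112829441+395·8·257254368 = 1625863683999,  y_5 = 159·257254368+8·5112829441 = 81806080040

159 8
50561 2544
16078239 808984
5112829441 257254368
1625863683999 81806080040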